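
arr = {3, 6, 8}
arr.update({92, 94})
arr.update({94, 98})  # {3, 6, 8, 92, 94, 98}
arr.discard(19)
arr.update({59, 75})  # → {3, 6, 8, 59, 75, 92, 94, 98}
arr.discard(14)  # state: {3, 6, 8, 59, 75, 92, 94, 98}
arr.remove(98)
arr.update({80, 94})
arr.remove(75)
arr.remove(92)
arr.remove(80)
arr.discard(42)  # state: {3, 6, 8, 59, 94}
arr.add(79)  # {3, 6, 8, 59, 79, 94}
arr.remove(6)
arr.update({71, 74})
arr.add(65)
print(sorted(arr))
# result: [3, 8, 59, 65, 71, 74, 79, 94]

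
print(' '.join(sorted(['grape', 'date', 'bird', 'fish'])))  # bird date fish grape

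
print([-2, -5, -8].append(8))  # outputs None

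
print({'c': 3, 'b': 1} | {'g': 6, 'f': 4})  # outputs {'c': 3, 'b': 1, 'g': 6, 'f': 4}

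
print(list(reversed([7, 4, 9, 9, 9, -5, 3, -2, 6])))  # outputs [6, -2, 3, -5, 9, 9, 9, 4, 7]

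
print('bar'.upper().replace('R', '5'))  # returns BA5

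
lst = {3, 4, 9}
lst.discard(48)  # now {3, 4, 9}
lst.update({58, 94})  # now {3, 4, 9, 58, 94}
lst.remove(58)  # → {3, 4, 9, 94}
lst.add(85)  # {3, 4, 9, 85, 94}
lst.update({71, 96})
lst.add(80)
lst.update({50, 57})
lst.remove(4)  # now {3, 9, 50, 57, 71, 80, 85, 94, 96}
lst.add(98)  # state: {3, 9, 50, 57, 71, 80, 85, 94, 96, 98}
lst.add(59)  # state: {3, 9, 50, 57, 59, 71, 80, 85, 94, 96, 98}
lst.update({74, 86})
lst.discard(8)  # {3, 9, 50, 57, 59, 71, 74, 80, 85, 86, 94, 96, 98}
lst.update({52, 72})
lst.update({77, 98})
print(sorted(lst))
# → [3, 9, 50, 52, 57, 59, 71, 72, 74, 77, 80, 85, 86, 94, 96, 98]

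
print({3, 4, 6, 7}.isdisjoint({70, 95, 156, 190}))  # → True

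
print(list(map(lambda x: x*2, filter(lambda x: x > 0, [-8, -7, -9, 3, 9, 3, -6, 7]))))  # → [6, 18, 6, 14]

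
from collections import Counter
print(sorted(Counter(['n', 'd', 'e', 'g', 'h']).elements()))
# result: ['d', 'e', 'g', 'h', 'n']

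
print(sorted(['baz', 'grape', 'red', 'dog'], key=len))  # ['baz', 'red', 'dog', 'grape']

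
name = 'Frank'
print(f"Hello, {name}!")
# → Hello, Frank!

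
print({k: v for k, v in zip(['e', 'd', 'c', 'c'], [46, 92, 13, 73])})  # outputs {'e': 46, 'd': 92, 'c': 73}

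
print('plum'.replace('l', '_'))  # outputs p_um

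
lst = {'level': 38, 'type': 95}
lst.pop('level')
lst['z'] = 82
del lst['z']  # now {'type': 95}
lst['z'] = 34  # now {'type': 95, 'z': 34}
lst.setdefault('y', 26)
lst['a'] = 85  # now {'type': 95, 'z': 34, 'y': 26, 'a': 85}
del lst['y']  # {'type': 95, 'z': 34, 'a': 85}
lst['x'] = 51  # {'type': 95, 'z': 34, 'a': 85, 'x': 51}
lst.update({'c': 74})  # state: {'type': 95, 'z': 34, 'a': 85, 'x': 51, 'c': 74}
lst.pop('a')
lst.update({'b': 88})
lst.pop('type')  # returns 95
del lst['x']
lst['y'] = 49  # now {'z': 34, 'c': 74, 'b': 88, 'y': 49}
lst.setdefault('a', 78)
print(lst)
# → {'z': 34, 'c': 74, 'b': 88, 'y': 49, 'a': 78}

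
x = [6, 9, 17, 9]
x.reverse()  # [9, 17, 9, 6]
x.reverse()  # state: [6, 9, 17, 9]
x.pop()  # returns 9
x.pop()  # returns 17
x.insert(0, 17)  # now [17, 6, 9]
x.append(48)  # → [17, 6, 9, 48]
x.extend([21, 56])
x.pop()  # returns 56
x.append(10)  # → [17, 6, 9, 48, 21, 10]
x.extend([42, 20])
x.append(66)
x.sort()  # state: [6, 9, 10, 17, 20, 21, 42, 48, 66]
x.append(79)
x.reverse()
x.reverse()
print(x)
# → [6, 9, 10, 17, 20, 21, 42, 48, 66, 79]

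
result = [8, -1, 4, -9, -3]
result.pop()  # -3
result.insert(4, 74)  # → [8, -1, 4, -9, 74]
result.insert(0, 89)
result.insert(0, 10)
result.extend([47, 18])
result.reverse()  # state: [18, 47, 74, -9, 4, -1, 8, 89, 10]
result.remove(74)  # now [18, 47, -9, 4, -1, 8, 89, 10]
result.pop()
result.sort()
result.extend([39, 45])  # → [-9, -1, 4, 8, 18, 47, 89, 39, 45]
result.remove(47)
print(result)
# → [-9, -1, 4, 8, 18, 89, 39, 45]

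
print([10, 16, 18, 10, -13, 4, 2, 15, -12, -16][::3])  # [10, 10, 2, -16]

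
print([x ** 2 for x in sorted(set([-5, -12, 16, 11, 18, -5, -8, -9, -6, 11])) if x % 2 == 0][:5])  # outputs [144, 64, 36, 256, 324]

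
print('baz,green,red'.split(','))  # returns ['baz', 'green', 'red']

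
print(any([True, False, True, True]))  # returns True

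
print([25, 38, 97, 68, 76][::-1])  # [76, 68, 97, 38, 25]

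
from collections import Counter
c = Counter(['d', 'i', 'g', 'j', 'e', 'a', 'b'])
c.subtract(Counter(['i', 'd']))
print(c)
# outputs Counter({'g': 1, 'j': 1, 'e': 1, 'a': 1, 'b': 1, 'd': 0, 'i': 0})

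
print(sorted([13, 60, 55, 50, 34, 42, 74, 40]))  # [13, 34, 40, 42, 50, 55, 60, 74]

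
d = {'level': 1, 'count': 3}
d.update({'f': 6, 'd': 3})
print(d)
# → {'level': 1, 'count': 3, 'f': 6, 'd': 3}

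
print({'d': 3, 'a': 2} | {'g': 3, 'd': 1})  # {'d': 1, 'a': 2, 'g': 3}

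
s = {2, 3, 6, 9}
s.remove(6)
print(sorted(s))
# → [2, 3, 9]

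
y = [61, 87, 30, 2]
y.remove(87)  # [61, 30, 2]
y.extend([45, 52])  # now [61, 30, 2, 45, 52]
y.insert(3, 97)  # [61, 30, 2, 97, 45, 52]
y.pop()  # 52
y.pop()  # 45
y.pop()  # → 97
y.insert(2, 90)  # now [61, 30, 90, 2]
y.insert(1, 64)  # [61, 64, 30, 90, 2]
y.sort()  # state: [2, 30, 61, 64, 90]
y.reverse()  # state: [90, 64, 61, 30, 2]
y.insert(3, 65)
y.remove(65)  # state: [90, 64, 61, 30, 2]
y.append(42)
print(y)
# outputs [90, 64, 61, 30, 2, 42]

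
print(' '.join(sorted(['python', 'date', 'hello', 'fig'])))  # date fig hello python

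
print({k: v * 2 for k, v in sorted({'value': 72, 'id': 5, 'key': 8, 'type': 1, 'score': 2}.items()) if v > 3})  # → {'id': 10, 'key': 16, 'value': 144}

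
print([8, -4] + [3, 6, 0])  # [8, -4, 3, 6, 0]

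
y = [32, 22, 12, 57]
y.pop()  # 57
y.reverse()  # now [12, 22, 32]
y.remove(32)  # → [12, 22]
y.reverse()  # [22, 12]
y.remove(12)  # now [22]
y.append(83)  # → [22, 83]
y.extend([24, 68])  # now [22, 83, 24, 68]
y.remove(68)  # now [22, 83, 24]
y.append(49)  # [22, 83, 24, 49]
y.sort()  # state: [22, 24, 49, 83]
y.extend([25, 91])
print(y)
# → [22, 24, 49, 83, 25, 91]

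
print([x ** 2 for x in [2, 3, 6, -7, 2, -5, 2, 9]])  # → [4, 9, 36, 49, 4, 25, 4, 81]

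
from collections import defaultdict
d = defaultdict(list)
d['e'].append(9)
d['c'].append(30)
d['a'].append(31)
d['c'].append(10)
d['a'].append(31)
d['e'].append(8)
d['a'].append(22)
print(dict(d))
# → {'e': [9, 8], 'c': [30, 10], 'a': [31, 31, 22]}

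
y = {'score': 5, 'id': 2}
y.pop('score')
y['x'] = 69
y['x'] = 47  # {'id': 2, 'x': 47}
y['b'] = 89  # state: {'id': 2, 'x': 47, 'b': 89}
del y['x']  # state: {'id': 2, 'b': 89}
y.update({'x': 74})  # {'id': 2, 'b': 89, 'x': 74}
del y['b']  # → {'id': 2, 'x': 74}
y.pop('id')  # 2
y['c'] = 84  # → {'x': 74, 'c': 84}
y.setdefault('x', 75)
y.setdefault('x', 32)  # 74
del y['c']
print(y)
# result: {'x': 74}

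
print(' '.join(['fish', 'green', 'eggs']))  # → fish green eggs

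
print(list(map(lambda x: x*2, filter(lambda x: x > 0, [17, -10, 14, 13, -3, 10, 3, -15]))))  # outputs [34, 28, 26, 20, 6]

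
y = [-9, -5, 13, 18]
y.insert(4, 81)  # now [-9, -5, 13, 18, 81]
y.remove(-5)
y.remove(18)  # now [-9, 13, 81]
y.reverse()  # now [81, 13, -9]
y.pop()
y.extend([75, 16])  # [81, 13, 75, 16]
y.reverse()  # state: [16, 75, 13, 81]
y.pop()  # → 81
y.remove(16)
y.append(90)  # [75, 13, 90]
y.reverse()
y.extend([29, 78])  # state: [90, 13, 75, 29, 78]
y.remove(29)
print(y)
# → [90, 13, 75, 78]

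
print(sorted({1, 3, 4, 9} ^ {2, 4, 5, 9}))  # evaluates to [1, 2, 3, 5]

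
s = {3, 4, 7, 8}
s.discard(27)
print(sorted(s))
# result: [3, 4, 7, 8]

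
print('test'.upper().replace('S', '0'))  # TE0T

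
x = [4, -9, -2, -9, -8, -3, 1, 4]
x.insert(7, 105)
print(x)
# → [4, -9, -2, -9, -8, -3, 1, 105, 4]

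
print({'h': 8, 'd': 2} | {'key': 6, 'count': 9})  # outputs {'h': 8, 'd': 2, 'key': 6, 'count': 9}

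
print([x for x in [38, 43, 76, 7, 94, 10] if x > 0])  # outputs [38, 43, 76, 7, 94, 10]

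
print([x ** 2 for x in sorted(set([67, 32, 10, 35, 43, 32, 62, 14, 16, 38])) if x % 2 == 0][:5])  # [100, 196, 256, 1024, 1444]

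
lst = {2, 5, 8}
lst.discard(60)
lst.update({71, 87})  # {2, 5, 8, 71, 87}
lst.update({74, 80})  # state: {2, 5, 8, 71, 74, 80, 87}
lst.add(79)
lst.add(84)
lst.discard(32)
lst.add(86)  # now {2, 5, 8, 71, 74, 79, 80, 84, 86, 87}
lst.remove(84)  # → {2, 5, 8, 71, 74, 79, 80, 86, 87}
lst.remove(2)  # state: {5, 8, 71, 74, 79, 80, 86, 87}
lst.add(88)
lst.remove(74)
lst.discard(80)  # {5, 8, 71, 79, 86, 87, 88}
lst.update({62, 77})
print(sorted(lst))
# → [5, 8, 62, 71, 77, 79, 86, 87, 88]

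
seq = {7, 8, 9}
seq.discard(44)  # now {7, 8, 9}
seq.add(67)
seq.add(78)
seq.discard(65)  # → {7, 8, 9, 67, 78}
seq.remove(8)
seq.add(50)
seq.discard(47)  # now {7, 9, 50, 67, 78}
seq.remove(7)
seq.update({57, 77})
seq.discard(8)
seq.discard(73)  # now {9, 50, 57, 67, 77, 78}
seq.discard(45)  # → {9, 50, 57, 67, 77, 78}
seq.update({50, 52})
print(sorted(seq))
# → [9, 50, 52, 57, 67, 77, 78]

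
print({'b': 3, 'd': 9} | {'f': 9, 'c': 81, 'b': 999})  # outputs {'b': 999, 'd': 9, 'f': 9, 'c': 81}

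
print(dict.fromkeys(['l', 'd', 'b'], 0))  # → {'l': 0, 'd': 0, 'b': 0}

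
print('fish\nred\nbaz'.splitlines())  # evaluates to ['fish', 'red', 'baz']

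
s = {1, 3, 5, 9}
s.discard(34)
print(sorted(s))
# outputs [1, 3, 5, 9]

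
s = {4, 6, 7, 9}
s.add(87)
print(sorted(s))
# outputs [4, 6, 7, 9, 87]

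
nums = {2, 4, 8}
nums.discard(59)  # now {2, 4, 8}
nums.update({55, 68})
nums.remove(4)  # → {2, 8, 55, 68}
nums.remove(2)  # {8, 55, 68}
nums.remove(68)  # {8, 55}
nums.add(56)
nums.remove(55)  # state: {8, 56}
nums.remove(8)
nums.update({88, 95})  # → {56, 88, 95}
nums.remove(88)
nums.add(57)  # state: {56, 57, 95}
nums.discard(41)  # {56, 57, 95}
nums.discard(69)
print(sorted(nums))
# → [56, 57, 95]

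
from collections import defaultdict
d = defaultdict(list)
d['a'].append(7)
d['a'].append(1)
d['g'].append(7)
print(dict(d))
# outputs {'a': [7, 1], 'g': [7]}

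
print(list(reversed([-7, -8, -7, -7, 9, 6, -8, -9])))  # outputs [-9, -8, 6, 9, -7, -7, -8, -7]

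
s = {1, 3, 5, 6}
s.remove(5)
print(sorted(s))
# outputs [1, 3, 6]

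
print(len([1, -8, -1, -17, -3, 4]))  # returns 6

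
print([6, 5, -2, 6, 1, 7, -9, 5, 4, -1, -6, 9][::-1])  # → [9, -6, -1, 4, 5, -9, 7, 1, 6, -2, 5, 6]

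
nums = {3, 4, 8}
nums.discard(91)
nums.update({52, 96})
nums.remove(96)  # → {3, 4, 8, 52}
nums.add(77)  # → {3, 4, 8, 52, 77}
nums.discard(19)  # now {3, 4, 8, 52, 77}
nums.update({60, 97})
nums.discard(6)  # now {3, 4, 8, 52, 60, 77, 97}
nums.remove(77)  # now {3, 4, 8, 52, 60, 97}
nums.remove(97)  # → {3, 4, 8, 52, 60}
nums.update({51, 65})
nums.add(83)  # {3, 4, 8, 51, 52, 60, 65, 83}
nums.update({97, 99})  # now {3, 4, 8, 51, 52, 60, 65, 83, 97, 99}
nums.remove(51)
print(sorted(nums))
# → [3, 4, 8, 52, 60, 65, 83, 97, 99]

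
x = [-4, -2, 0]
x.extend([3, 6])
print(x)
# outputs [-4, -2, 0, 3, 6]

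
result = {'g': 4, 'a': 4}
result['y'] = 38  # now {'g': 4, 'a': 4, 'y': 38}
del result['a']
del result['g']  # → {'y': 38}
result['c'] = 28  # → {'y': 38, 'c': 28}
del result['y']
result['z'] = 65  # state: {'c': 28, 'z': 65}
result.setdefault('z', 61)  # 65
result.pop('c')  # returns 28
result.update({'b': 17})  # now {'z': 65, 'b': 17}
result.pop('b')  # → 17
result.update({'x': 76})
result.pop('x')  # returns 76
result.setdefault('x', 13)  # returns 13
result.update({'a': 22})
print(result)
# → {'z': 65, 'x': 13, 'a': 22}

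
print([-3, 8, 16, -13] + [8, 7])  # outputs [-3, 8, 16, -13, 8, 7]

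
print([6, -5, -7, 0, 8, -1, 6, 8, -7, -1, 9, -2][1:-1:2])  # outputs [-5, 0, -1, 8, -1]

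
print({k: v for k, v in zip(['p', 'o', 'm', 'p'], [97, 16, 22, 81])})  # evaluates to {'p': 81, 'o': 16, 'm': 22}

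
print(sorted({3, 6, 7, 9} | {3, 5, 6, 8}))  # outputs [3, 5, 6, 7, 8, 9]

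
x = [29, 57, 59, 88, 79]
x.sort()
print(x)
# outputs [29, 57, 59, 79, 88]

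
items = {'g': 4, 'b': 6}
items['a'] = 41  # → {'g': 4, 'b': 6, 'a': 41}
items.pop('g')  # 4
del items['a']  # {'b': 6}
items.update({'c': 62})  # {'b': 6, 'c': 62}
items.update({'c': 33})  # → {'b': 6, 'c': 33}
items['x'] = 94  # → {'b': 6, 'c': 33, 'x': 94}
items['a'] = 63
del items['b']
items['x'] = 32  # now {'c': 33, 'x': 32, 'a': 63}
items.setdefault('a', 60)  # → 63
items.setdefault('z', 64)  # 64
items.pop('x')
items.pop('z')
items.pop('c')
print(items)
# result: {'a': 63}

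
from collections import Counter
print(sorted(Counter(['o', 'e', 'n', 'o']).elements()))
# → ['e', 'n', 'o', 'o']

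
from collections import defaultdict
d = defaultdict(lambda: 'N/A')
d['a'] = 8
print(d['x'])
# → N/A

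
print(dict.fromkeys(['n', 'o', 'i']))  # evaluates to {'n': None, 'o': None, 'i': None}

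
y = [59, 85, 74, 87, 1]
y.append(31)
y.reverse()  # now [31, 1, 87, 74, 85, 59]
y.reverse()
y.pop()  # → 31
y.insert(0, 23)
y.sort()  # [1, 23, 59, 74, 85, 87]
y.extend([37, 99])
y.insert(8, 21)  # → [1, 23, 59, 74, 85, 87, 37, 99, 21]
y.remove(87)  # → [1, 23, 59, 74, 85, 37, 99, 21]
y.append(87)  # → [1, 23, 59, 74, 85, 37, 99, 21, 87]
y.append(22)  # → [1, 23, 59, 74, 85, 37, 99, 21, 87, 22]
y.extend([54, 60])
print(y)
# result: [1, 23, 59, 74, 85, 37, 99, 21, 87, 22, 54, 60]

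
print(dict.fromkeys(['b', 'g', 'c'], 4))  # {'b': 4, 'g': 4, 'c': 4}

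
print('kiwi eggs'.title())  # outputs Kiwi Eggs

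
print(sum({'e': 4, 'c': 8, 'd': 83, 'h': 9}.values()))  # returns 104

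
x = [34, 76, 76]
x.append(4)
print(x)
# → [34, 76, 76, 4]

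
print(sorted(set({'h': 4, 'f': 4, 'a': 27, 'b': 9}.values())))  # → [4, 9, 27]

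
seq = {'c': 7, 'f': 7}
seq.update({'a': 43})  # {'c': 7, 'f': 7, 'a': 43}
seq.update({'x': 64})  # {'c': 7, 'f': 7, 'a': 43, 'x': 64}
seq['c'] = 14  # {'c': 14, 'f': 7, 'a': 43, 'x': 64}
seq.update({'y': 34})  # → {'c': 14, 'f': 7, 'a': 43, 'x': 64, 'y': 34}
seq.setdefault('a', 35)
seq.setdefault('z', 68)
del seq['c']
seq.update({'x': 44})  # {'f': 7, 'a': 43, 'x': 44, 'y': 34, 'z': 68}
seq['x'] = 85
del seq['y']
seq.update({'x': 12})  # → {'f': 7, 'a': 43, 'x': 12, 'z': 68}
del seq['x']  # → {'f': 7, 'a': 43, 'z': 68}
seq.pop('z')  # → 68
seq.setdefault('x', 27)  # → 27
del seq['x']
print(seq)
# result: {'f': 7, 'a': 43}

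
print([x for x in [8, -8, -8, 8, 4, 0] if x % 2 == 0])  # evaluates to [8, -8, -8, 8, 4, 0]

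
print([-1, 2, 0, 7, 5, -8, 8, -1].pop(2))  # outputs 0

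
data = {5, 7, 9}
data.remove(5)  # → {7, 9}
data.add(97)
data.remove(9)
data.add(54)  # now {7, 54, 97}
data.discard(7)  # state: {54, 97}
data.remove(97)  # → {54}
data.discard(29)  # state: {54}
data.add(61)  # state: {54, 61}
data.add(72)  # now {54, 61, 72}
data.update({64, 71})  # {54, 61, 64, 71, 72}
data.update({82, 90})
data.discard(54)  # {61, 64, 71, 72, 82, 90}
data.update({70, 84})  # {61, 64, 70, 71, 72, 82, 84, 90}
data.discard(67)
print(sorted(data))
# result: [61, 64, 70, 71, 72, 82, 84, 90]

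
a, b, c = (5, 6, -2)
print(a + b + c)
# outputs 9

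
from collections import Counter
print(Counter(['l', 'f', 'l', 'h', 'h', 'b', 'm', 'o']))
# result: Counter({'l': 2, 'h': 2, 'f': 1, 'b': 1, 'm': 1, 'o': 1})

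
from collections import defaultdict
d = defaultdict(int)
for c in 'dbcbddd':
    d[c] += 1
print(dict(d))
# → {'d': 4, 'b': 2, 'c': 1}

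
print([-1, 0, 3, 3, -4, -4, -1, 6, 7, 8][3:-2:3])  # [3, -1]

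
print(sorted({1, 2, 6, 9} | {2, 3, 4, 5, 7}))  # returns [1, 2, 3, 4, 5, 6, 7, 9]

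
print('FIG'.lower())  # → fig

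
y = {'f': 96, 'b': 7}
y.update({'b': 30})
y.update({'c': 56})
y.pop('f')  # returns 96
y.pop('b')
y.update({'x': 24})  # {'c': 56, 'x': 24}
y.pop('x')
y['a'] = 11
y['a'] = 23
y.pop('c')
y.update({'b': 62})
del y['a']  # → {'b': 62}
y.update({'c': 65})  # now {'b': 62, 'c': 65}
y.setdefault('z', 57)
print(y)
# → {'b': 62, 'c': 65, 'z': 57}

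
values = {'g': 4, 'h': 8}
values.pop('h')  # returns 8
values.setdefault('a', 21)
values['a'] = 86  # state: {'g': 4, 'a': 86}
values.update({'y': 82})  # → {'g': 4, 'a': 86, 'y': 82}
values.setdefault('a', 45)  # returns 86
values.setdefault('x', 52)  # 52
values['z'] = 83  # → {'g': 4, 'a': 86, 'y': 82, 'x': 52, 'z': 83}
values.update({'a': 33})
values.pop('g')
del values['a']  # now {'y': 82, 'x': 52, 'z': 83}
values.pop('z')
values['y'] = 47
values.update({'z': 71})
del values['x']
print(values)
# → {'y': 47, 'z': 71}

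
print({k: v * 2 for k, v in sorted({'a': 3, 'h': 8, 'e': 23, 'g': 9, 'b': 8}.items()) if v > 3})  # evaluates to {'b': 16, 'e': 46, 'g': 18, 'h': 16}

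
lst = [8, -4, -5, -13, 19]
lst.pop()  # 19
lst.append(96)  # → [8, -4, -5, -13, 96]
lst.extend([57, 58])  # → [8, -4, -5, -13, 96, 57, 58]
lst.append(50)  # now [8, -4, -5, -13, 96, 57, 58, 50]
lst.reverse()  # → [50, 58, 57, 96, -13, -5, -4, 8]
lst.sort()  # [-13, -5, -4, 8, 50, 57, 58, 96]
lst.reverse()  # [96, 58, 57, 50, 8, -4, -5, -13]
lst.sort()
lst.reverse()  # [96, 58, 57, 50, 8, -4, -5, -13]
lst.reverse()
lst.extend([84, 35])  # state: [-13, -5, -4, 8, 50, 57, 58, 96, 84, 35]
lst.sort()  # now [-13, -5, -4, 8, 35, 50, 57, 58, 84, 96]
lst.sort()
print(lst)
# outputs [-13, -5, -4, 8, 35, 50, 57, 58, 84, 96]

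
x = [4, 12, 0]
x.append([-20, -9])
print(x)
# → [4, 12, 0, [-20, -9]]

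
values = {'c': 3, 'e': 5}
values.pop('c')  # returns 3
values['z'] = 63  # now {'e': 5, 'z': 63}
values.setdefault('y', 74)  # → 74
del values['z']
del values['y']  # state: {'e': 5}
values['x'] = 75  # {'e': 5, 'x': 75}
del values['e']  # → {'x': 75}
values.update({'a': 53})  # {'x': 75, 'a': 53}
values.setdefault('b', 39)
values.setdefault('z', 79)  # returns 79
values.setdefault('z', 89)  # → 79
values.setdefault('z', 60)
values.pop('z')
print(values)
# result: {'x': 75, 'a': 53, 'b': 39}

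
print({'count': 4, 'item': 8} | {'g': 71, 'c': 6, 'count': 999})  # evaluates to {'count': 999, 'item': 8, 'g': 71, 'c': 6}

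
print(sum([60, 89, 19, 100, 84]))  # 352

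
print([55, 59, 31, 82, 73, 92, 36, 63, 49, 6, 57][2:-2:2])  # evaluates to [31, 73, 36, 49]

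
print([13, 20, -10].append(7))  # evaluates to None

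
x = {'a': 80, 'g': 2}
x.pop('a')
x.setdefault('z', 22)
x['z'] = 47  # {'g': 2, 'z': 47}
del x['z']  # {'g': 2}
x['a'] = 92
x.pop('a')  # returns 92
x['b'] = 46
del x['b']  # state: {'g': 2}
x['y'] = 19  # {'g': 2, 'y': 19}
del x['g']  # {'y': 19}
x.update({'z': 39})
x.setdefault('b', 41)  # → 41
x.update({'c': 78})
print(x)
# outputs {'y': 19, 'z': 39, 'b': 41, 'c': 78}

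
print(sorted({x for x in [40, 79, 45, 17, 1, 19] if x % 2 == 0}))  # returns [40]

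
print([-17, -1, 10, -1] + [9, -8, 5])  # [-17, -1, 10, -1, 9, -8, 5]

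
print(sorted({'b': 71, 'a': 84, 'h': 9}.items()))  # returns [('a', 84), ('b', 71), ('h', 9)]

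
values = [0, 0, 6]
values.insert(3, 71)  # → [0, 0, 6, 71]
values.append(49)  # [0, 0, 6, 71, 49]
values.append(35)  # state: [0, 0, 6, 71, 49, 35]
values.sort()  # [0, 0, 6, 35, 49, 71]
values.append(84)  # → [0, 0, 6, 35, 49, 71, 84]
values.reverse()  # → [84, 71, 49, 35, 6, 0, 0]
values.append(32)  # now [84, 71, 49, 35, 6, 0, 0, 32]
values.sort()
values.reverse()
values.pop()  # 0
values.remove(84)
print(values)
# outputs [71, 49, 35, 32, 6, 0]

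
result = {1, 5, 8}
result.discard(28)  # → {1, 5, 8}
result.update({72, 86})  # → {1, 5, 8, 72, 86}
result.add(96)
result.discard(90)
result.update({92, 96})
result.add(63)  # {1, 5, 8, 63, 72, 86, 92, 96}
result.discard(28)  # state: {1, 5, 8, 63, 72, 86, 92, 96}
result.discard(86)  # {1, 5, 8, 63, 72, 92, 96}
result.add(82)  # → {1, 5, 8, 63, 72, 82, 92, 96}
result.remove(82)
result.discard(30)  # {1, 5, 8, 63, 72, 92, 96}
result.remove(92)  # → {1, 5, 8, 63, 72, 96}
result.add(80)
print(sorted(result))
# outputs [1, 5, 8, 63, 72, 80, 96]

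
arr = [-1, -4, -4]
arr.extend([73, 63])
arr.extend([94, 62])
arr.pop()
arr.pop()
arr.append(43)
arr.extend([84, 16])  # [-1, -4, -4, 73, 63, 43, 84, 16]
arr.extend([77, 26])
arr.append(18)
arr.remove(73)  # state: [-1, -4, -4, 63, 43, 84, 16, 77, 26, 18]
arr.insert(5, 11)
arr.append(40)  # [-1, -4, -4, 63, 43, 11, 84, 16, 77, 26, 18, 40]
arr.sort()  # [-4, -4, -1, 11, 16, 18, 26, 40, 43, 63, 77, 84]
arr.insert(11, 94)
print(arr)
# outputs [-4, -4, -1, 11, 16, 18, 26, 40, 43, 63, 77, 94, 84]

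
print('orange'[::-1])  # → egnaro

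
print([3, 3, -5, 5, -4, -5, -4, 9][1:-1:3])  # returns [3, -4]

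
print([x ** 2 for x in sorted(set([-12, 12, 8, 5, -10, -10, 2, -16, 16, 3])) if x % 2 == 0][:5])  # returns [256, 144, 100, 4, 64]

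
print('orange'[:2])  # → or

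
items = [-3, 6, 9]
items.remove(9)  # [-3, 6]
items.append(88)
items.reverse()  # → [88, 6, -3]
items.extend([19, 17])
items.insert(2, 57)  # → [88, 6, 57, -3, 19, 17]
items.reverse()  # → [17, 19, -3, 57, 6, 88]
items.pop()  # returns 88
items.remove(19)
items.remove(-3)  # [17, 57, 6]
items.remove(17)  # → [57, 6]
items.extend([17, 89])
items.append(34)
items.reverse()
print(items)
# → [34, 89, 17, 6, 57]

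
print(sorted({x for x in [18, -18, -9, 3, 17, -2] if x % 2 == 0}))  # [-18, -2, 18]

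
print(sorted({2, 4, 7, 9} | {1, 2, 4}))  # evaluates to [1, 2, 4, 7, 9]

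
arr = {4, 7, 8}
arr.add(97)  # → {4, 7, 8, 97}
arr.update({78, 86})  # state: {4, 7, 8, 78, 86, 97}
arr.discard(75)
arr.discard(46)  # {4, 7, 8, 78, 86, 97}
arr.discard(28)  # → {4, 7, 8, 78, 86, 97}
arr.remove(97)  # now {4, 7, 8, 78, 86}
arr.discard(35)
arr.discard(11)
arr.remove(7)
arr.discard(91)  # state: {4, 8, 78, 86}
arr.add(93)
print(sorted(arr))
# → [4, 8, 78, 86, 93]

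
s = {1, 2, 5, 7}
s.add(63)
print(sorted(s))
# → [1, 2, 5, 7, 63]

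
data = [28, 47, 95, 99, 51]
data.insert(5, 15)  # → [28, 47, 95, 99, 51, 15]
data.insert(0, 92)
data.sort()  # [15, 28, 47, 51, 92, 95, 99]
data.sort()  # [15, 28, 47, 51, 92, 95, 99]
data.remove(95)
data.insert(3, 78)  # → [15, 28, 47, 78, 51, 92, 99]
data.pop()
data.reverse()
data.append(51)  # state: [92, 51, 78, 47, 28, 15, 51]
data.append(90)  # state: [92, 51, 78, 47, 28, 15, 51, 90]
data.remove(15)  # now [92, 51, 78, 47, 28, 51, 90]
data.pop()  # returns 90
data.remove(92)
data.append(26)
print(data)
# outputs [51, 78, 47, 28, 51, 26]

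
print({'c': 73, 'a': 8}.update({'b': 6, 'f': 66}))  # None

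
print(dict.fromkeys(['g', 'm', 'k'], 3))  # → {'g': 3, 'm': 3, 'k': 3}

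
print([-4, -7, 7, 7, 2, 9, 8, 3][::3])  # [-4, 7, 8]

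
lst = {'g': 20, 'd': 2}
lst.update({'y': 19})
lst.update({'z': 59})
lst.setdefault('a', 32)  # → 32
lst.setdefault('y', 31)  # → 19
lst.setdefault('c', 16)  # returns 16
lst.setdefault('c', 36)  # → 16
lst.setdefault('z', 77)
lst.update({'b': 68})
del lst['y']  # {'g': 20, 'd': 2, 'z': 59, 'a': 32, 'c': 16, 'b': 68}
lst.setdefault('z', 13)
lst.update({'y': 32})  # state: {'g': 20, 'd': 2, 'z': 59, 'a': 32, 'c': 16, 'b': 68, 'y': 32}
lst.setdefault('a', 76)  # 32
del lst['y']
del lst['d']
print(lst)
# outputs {'g': 20, 'z': 59, 'a': 32, 'c': 16, 'b': 68}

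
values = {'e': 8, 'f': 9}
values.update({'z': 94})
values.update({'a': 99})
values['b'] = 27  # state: {'e': 8, 'f': 9, 'z': 94, 'a': 99, 'b': 27}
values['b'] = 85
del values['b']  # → {'e': 8, 'f': 9, 'z': 94, 'a': 99}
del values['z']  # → {'e': 8, 'f': 9, 'a': 99}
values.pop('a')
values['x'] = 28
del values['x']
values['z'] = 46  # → {'e': 8, 'f': 9, 'z': 46}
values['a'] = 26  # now {'e': 8, 'f': 9, 'z': 46, 'a': 26}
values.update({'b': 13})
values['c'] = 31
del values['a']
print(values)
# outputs {'e': 8, 'f': 9, 'z': 46, 'b': 13, 'c': 31}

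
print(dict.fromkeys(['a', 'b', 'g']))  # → {'a': None, 'b': None, 'g': None}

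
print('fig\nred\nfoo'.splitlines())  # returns ['fig', 'red', 'foo']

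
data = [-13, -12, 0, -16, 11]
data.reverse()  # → [11, -16, 0, -12, -13]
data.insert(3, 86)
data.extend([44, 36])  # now [11, -16, 0, 86, -12, -13, 44, 36]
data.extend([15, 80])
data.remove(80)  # [11, -16, 0, 86, -12, -13, 44, 36, 15]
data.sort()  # [-16, -13, -12, 0, 11, 15, 36, 44, 86]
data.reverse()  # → [86, 44, 36, 15, 11, 0, -12, -13, -16]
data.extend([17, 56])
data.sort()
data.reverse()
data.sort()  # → [-16, -13, -12, 0, 11, 15, 17, 36, 44, 56, 86]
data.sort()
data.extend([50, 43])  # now [-16, -13, -12, 0, 11, 15, 17, 36, 44, 56, 86, 50, 43]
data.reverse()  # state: [43, 50, 86, 56, 44, 36, 17, 15, 11, 0, -12, -13, -16]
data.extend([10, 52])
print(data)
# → [43, 50, 86, 56, 44, 36, 17, 15, 11, 0, -12, -13, -16, 10, 52]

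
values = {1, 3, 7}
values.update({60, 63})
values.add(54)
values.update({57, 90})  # {1, 3, 7, 54, 57, 60, 63, 90}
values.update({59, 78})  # {1, 3, 7, 54, 57, 59, 60, 63, 78, 90}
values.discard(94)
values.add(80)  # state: {1, 3, 7, 54, 57, 59, 60, 63, 78, 80, 90}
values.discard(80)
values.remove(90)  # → {1, 3, 7, 54, 57, 59, 60, 63, 78}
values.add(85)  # {1, 3, 7, 54, 57, 59, 60, 63, 78, 85}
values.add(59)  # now {1, 3, 7, 54, 57, 59, 60, 63, 78, 85}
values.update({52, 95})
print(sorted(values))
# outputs [1, 3, 7, 52, 54, 57, 59, 60, 63, 78, 85, 95]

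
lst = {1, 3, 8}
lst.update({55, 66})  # {1, 3, 8, 55, 66}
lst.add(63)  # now {1, 3, 8, 55, 63, 66}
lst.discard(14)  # {1, 3, 8, 55, 63, 66}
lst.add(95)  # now {1, 3, 8, 55, 63, 66, 95}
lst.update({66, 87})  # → {1, 3, 8, 55, 63, 66, 87, 95}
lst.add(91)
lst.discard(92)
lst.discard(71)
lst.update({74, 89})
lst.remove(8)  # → {1, 3, 55, 63, 66, 74, 87, 89, 91, 95}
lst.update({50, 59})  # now {1, 3, 50, 55, 59, 63, 66, 74, 87, 89, 91, 95}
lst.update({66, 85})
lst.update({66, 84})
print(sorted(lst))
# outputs [1, 3, 50, 55, 59, 63, 66, 74, 84, 85, 87, 89, 91, 95]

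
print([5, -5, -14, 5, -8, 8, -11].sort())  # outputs None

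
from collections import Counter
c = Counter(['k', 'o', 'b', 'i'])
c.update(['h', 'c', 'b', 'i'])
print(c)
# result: Counter({'b': 2, 'i': 2, 'k': 1, 'o': 1, 'h': 1, 'c': 1})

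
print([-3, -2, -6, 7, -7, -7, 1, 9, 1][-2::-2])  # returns [9, -7, 7, -2]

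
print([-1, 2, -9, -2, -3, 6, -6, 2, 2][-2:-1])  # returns [2]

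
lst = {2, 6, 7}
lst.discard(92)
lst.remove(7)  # {2, 6}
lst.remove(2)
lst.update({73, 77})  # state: {6, 73, 77}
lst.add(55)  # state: {6, 55, 73, 77}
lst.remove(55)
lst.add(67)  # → {6, 67, 73, 77}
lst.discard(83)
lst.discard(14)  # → {6, 67, 73, 77}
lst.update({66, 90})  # {6, 66, 67, 73, 77, 90}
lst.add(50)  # {6, 50, 66, 67, 73, 77, 90}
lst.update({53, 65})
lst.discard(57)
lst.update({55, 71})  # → {6, 50, 53, 55, 65, 66, 67, 71, 73, 77, 90}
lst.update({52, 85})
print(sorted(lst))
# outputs [6, 50, 52, 53, 55, 65, 66, 67, 71, 73, 77, 85, 90]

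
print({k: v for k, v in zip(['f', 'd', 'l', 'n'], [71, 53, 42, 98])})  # {'f': 71, 'd': 53, 'l': 42, 'n': 98}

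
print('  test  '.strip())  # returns test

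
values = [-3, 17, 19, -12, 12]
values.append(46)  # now [-3, 17, 19, -12, 12, 46]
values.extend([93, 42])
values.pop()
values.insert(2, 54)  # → [-3, 17, 54, 19, -12, 12, 46, 93]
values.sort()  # [-12, -3, 12, 17, 19, 46, 54, 93]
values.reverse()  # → [93, 54, 46, 19, 17, 12, -3, -12]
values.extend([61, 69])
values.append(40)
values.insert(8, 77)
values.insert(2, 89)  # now [93, 54, 89, 46, 19, 17, 12, -3, -12, 77, 61, 69, 40]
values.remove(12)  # [93, 54, 89, 46, 19, 17, -3, -12, 77, 61, 69, 40]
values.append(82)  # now [93, 54, 89, 46, 19, 17, -3, -12, 77, 61, 69, 40, 82]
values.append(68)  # [93, 54, 89, 46, 19, 17, -3, -12, 77, 61, 69, 40, 82, 68]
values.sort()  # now [-12, -3, 17, 19, 40, 46, 54, 61, 68, 69, 77, 82, 89, 93]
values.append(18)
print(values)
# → [-12, -3, 17, 19, 40, 46, 54, 61, 68, 69, 77, 82, 89, 93, 18]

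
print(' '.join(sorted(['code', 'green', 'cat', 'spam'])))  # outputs cat code green spam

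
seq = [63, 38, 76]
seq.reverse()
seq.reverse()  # [63, 38, 76]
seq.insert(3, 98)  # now [63, 38, 76, 98]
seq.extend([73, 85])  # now [63, 38, 76, 98, 73, 85]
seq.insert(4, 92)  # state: [63, 38, 76, 98, 92, 73, 85]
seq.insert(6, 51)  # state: [63, 38, 76, 98, 92, 73, 51, 85]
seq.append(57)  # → [63, 38, 76, 98, 92, 73, 51, 85, 57]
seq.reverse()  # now [57, 85, 51, 73, 92, 98, 76, 38, 63]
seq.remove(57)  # [85, 51, 73, 92, 98, 76, 38, 63]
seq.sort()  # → [38, 51, 63, 73, 76, 85, 92, 98]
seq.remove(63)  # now [38, 51, 73, 76, 85, 92, 98]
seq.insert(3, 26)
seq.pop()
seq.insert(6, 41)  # [38, 51, 73, 26, 76, 85, 41, 92]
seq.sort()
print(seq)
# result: [26, 38, 41, 51, 73, 76, 85, 92]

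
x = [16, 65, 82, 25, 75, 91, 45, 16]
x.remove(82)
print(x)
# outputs [16, 65, 25, 75, 91, 45, 16]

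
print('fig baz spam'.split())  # ['fig', 'baz', 'spam']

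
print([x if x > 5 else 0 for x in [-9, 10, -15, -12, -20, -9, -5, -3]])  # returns [0, 10, 0, 0, 0, 0, 0, 0]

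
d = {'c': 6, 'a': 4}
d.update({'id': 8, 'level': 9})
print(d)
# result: {'c': 6, 'a': 4, 'id': 8, 'level': 9}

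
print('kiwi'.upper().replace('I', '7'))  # K7W7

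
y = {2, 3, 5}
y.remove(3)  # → {2, 5}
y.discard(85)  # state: {2, 5}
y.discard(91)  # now {2, 5}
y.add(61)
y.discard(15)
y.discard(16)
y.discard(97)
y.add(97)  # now {2, 5, 61, 97}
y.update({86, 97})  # {2, 5, 61, 86, 97}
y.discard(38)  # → {2, 5, 61, 86, 97}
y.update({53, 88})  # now {2, 5, 53, 61, 86, 88, 97}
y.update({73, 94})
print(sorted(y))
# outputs [2, 5, 53, 61, 73, 86, 88, 94, 97]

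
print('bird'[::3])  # bd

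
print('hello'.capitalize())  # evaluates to Hello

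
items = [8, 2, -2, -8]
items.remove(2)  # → [8, -2, -8]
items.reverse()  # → [-8, -2, 8]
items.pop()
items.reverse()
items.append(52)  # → [-2, -8, 52]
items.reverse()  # [52, -8, -2]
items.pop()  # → -2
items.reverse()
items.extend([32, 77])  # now [-8, 52, 32, 77]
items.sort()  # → [-8, 32, 52, 77]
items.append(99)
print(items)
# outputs [-8, 32, 52, 77, 99]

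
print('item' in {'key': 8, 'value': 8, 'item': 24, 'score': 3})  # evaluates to True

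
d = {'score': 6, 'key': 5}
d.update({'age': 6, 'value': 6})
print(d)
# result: {'score': 6, 'key': 5, 'age': 6, 'value': 6}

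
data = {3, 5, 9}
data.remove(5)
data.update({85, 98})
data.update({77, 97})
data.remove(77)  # {3, 9, 85, 97, 98}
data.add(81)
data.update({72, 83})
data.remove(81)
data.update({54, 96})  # {3, 9, 54, 72, 83, 85, 96, 97, 98}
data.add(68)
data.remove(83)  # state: {3, 9, 54, 68, 72, 85, 96, 97, 98}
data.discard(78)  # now {3, 9, 54, 68, 72, 85, 96, 97, 98}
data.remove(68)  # {3, 9, 54, 72, 85, 96, 97, 98}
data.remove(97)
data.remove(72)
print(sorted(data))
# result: [3, 9, 54, 85, 96, 98]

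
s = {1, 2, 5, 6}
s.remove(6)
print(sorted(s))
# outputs [1, 2, 5]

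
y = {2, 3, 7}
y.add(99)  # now {2, 3, 7, 99}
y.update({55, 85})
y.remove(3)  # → {2, 7, 55, 85, 99}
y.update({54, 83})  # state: {2, 7, 54, 55, 83, 85, 99}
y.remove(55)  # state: {2, 7, 54, 83, 85, 99}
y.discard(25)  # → {2, 7, 54, 83, 85, 99}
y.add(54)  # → {2, 7, 54, 83, 85, 99}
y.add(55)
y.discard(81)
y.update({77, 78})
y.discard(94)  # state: {2, 7, 54, 55, 77, 78, 83, 85, 99}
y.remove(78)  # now {2, 7, 54, 55, 77, 83, 85, 99}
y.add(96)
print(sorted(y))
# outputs [2, 7, 54, 55, 77, 83, 85, 96, 99]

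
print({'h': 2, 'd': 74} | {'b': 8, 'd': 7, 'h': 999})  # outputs {'h': 999, 'd': 7, 'b': 8}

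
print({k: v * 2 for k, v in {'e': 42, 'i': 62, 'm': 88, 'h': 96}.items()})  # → {'e': 84, 'i': 124, 'm': 176, 'h': 192}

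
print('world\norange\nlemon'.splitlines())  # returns ['world', 'orange', 'lemon']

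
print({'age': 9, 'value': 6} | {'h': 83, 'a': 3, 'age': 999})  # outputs {'age': 999, 'value': 6, 'h': 83, 'a': 3}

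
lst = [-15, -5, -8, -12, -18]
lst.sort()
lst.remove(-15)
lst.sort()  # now [-18, -12, -8, -5]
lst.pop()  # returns -5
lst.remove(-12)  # [-18, -8]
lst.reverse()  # [-8, -18]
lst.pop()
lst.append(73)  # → [-8, 73]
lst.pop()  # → 73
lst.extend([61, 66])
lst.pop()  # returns 66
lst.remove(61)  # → [-8]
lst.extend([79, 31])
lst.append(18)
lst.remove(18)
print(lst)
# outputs [-8, 79, 31]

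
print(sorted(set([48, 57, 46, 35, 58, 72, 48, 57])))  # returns [35, 46, 48, 57, 58, 72]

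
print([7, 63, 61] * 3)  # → [7, 63, 61, 7, 63, 61, 7, 63, 61]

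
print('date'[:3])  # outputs dat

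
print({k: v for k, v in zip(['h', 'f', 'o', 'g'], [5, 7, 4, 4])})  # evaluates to {'h': 5, 'f': 7, 'o': 4, 'g': 4}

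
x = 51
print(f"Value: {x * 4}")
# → Value: 204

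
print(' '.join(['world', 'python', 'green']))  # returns world python green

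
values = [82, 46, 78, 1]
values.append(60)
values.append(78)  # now [82, 46, 78, 1, 60, 78]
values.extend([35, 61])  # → [82, 46, 78, 1, 60, 78, 35, 61]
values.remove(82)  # [46, 78, 1, 60, 78, 35, 61]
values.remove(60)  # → [46, 78, 1, 78, 35, 61]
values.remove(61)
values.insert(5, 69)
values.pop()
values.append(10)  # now [46, 78, 1, 78, 35, 10]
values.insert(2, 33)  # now [46, 78, 33, 1, 78, 35, 10]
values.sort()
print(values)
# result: [1, 10, 33, 35, 46, 78, 78]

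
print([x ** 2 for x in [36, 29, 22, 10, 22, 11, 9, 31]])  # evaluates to [1296, 841, 484, 100, 484, 121, 81, 961]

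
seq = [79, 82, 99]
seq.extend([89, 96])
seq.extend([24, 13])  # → [79, 82, 99, 89, 96, 24, 13]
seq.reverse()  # [13, 24, 96, 89, 99, 82, 79]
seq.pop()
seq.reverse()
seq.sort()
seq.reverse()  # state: [99, 96, 89, 82, 24, 13]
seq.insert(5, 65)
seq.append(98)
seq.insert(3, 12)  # [99, 96, 89, 12, 82, 24, 65, 13, 98]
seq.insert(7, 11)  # [99, 96, 89, 12, 82, 24, 65, 11, 13, 98]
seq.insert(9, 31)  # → [99, 96, 89, 12, 82, 24, 65, 11, 13, 31, 98]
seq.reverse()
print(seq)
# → [98, 31, 13, 11, 65, 24, 82, 12, 89, 96, 99]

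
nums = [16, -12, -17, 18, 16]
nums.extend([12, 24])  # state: [16, -12, -17, 18, 16, 12, 24]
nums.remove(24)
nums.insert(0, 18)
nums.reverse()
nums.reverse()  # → [18, 16, -12, -17, 18, 16, 12]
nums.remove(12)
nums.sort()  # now [-17, -12, 16, 16, 18, 18]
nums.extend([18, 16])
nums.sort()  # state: [-17, -12, 16, 16, 16, 18, 18, 18]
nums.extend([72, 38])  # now [-17, -12, 16, 16, 16, 18, 18, 18, 72, 38]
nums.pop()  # 38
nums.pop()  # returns 72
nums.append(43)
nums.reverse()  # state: [43, 18, 18, 18, 16, 16, 16, -12, -17]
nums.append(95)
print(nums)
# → [43, 18, 18, 18, 16, 16, 16, -12, -17, 95]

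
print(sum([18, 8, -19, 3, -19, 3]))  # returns -6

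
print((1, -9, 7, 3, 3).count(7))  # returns 1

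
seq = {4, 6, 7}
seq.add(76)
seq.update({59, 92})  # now {4, 6, 7, 59, 76, 92}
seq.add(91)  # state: {4, 6, 7, 59, 76, 91, 92}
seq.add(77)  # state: {4, 6, 7, 59, 76, 77, 91, 92}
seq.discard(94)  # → {4, 6, 7, 59, 76, 77, 91, 92}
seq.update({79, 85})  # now {4, 6, 7, 59, 76, 77, 79, 85, 91, 92}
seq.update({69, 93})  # {4, 6, 7, 59, 69, 76, 77, 79, 85, 91, 92, 93}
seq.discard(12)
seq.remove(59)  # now {4, 6, 7, 69, 76, 77, 79, 85, 91, 92, 93}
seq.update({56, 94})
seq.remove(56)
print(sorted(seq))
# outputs [4, 6, 7, 69, 76, 77, 79, 85, 91, 92, 93, 94]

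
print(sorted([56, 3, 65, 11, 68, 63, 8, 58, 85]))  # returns [3, 8, 11, 56, 58, 63, 65, 68, 85]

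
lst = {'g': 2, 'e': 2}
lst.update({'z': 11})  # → {'g': 2, 'e': 2, 'z': 11}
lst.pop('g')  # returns 2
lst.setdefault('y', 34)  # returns 34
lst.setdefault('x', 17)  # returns 17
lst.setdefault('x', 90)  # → 17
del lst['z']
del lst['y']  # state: {'e': 2, 'x': 17}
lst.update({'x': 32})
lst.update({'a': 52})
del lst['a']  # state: {'e': 2, 'x': 32}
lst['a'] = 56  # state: {'e': 2, 'x': 32, 'a': 56}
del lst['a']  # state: {'e': 2, 'x': 32}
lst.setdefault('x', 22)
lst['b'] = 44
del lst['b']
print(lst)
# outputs {'e': 2, 'x': 32}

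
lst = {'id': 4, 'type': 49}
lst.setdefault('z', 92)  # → 92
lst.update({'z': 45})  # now {'id': 4, 'type': 49, 'z': 45}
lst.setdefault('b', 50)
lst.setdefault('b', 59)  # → 50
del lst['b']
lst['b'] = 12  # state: {'id': 4, 'type': 49, 'z': 45, 'b': 12}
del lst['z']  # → {'id': 4, 'type': 49, 'b': 12}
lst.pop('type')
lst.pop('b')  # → 12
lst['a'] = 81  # {'id': 4, 'a': 81}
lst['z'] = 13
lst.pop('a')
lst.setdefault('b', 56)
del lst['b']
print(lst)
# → {'id': 4, 'z': 13}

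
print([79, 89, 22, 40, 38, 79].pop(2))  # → 22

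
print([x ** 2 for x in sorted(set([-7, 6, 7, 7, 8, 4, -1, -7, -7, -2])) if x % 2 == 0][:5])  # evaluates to [4, 16, 36, 64]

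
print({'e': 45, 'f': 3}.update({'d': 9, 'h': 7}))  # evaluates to None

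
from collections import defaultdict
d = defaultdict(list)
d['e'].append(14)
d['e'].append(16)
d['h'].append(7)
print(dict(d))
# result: {'e': [14, 16], 'h': [7]}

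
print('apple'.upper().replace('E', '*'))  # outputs APPL*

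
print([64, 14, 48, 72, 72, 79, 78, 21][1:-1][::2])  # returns [14, 72, 79]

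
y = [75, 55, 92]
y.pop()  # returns 92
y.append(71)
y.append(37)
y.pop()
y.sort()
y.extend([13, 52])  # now [55, 71, 75, 13, 52]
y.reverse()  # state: [52, 13, 75, 71, 55]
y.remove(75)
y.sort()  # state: [13, 52, 55, 71]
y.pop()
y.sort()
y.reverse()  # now [55, 52, 13]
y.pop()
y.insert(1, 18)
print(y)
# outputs [55, 18, 52]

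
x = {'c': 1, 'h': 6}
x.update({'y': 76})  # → {'c': 1, 'h': 6, 'y': 76}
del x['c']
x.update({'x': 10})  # {'h': 6, 'y': 76, 'x': 10}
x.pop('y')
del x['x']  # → {'h': 6}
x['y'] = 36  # {'h': 6, 'y': 36}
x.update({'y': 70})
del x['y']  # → {'h': 6}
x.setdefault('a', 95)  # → 95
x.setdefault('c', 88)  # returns 88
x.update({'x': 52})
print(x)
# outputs {'h': 6, 'a': 95, 'c': 88, 'x': 52}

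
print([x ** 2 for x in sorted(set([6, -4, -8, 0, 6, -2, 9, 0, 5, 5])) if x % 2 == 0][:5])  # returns [64, 16, 4, 0, 36]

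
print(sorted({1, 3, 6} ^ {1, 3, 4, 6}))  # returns [4]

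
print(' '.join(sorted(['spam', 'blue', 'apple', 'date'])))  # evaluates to apple blue date spam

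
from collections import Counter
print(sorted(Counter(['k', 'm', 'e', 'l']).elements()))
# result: ['e', 'k', 'l', 'm']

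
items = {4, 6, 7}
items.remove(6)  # {4, 7}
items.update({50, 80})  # {4, 7, 50, 80}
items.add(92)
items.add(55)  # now {4, 7, 50, 55, 80, 92}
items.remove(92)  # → {4, 7, 50, 55, 80}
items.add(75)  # {4, 7, 50, 55, 75, 80}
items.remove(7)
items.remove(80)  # {4, 50, 55, 75}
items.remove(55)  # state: {4, 50, 75}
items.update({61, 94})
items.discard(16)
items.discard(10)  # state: {4, 50, 61, 75, 94}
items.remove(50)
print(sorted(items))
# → [4, 61, 75, 94]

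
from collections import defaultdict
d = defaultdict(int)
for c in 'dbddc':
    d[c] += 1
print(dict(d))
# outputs {'d': 3, 'b': 1, 'c': 1}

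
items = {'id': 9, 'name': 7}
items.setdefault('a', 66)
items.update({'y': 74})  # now {'id': 9, 'name': 7, 'a': 66, 'y': 74}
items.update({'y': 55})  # {'id': 9, 'name': 7, 'a': 66, 'y': 55}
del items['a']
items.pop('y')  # 55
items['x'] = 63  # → {'id': 9, 'name': 7, 'x': 63}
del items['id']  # {'name': 7, 'x': 63}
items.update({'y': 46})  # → {'name': 7, 'x': 63, 'y': 46}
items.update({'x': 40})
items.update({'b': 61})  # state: {'name': 7, 'x': 40, 'y': 46, 'b': 61}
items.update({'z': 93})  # {'name': 7, 'x': 40, 'y': 46, 'b': 61, 'z': 93}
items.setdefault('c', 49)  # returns 49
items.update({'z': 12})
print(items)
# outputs {'name': 7, 'x': 40, 'y': 46, 'b': 61, 'z': 12, 'c': 49}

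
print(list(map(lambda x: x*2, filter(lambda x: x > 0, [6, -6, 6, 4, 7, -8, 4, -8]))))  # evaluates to [12, 12, 8, 14, 8]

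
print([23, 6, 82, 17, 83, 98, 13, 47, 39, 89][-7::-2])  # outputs [17, 6]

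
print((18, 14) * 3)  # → (18, 14, 18, 14, 18, 14)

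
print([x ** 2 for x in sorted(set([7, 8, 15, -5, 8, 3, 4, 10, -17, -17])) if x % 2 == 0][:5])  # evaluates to [16, 64, 100]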